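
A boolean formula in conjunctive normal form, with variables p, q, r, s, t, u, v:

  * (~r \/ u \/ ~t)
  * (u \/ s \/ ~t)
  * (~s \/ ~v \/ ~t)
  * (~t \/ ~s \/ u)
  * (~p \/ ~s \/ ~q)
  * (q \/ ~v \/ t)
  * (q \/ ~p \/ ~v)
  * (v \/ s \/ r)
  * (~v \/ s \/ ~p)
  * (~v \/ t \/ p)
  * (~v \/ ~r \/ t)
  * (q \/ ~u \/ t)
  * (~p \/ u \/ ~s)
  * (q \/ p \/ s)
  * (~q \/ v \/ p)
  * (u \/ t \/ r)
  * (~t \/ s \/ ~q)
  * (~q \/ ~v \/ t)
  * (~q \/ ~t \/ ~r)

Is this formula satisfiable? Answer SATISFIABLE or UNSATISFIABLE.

SATISFIABLE

Try p = True.
Try q = False.
  then v is forced to False.
For the remaining variables, r = False, s = True, t = True, u = True works.
So p = True, q = False, r = False, s = True, t = True, u = True, v = False is a satisfying assignment.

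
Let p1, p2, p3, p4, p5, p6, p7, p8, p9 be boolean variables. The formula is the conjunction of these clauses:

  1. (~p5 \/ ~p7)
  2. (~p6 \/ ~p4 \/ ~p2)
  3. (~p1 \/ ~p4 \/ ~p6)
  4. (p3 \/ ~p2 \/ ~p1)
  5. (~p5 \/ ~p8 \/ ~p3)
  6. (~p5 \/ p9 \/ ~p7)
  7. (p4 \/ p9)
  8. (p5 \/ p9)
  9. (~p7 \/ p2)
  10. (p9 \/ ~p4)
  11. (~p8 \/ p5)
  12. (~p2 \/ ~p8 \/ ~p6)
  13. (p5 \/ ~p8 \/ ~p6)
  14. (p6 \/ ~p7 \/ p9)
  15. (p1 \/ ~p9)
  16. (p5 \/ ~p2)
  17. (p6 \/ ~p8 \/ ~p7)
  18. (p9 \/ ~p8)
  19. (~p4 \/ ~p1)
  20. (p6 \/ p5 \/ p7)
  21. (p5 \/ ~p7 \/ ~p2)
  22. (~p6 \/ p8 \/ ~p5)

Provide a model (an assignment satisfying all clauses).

Try p1 = True.
  then p4 is forced to False.
  then p9 is forced to True.
For the remaining variables, p2 = False, p3 = False, p5 = True, p6 = True, p7 = False, p8 = True works.

p1=True  p2=False  p3=False  p4=False  p5=True  p6=True  p7=False  p8=True  p9=True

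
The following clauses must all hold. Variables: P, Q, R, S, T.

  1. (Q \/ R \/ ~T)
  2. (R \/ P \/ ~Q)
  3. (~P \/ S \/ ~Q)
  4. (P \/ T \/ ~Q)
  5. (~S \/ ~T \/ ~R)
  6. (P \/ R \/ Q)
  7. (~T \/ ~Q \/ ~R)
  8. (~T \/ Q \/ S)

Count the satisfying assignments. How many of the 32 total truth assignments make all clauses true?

9

Split on Q, then R.
  Q=T, R=T: remaining (P,S,T) ∈ {(T,T,F)} — 1.
  Q=T, R=F: remaining (P,S,T) ∈ {(T,T,F); (T,T,T)} — 2.
  Q=F, R=T: remaining (P,S,T) ∈ {(F,F,F); (F,T,F); (T,F,F); (T,T,F)} — 4.
  Q=F, R=F: remaining (P,S,T) ∈ {(T,F,F); (T,T,F)} — 2.
Total: 1 + 2 + 4 + 2 = 9.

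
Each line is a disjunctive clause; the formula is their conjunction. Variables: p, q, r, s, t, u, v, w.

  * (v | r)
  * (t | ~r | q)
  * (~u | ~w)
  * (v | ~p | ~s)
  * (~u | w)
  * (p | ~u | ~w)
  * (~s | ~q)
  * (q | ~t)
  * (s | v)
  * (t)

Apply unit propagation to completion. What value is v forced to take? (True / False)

True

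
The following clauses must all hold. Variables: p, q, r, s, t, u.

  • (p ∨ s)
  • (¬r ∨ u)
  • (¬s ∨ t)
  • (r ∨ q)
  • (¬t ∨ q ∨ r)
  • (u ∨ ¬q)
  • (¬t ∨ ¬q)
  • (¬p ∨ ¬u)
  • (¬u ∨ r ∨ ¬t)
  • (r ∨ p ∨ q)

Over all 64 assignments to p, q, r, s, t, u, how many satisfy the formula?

1

Satisfying assignments:
  p=F q=F r=T s=T t=T u=T
That's 1 in total.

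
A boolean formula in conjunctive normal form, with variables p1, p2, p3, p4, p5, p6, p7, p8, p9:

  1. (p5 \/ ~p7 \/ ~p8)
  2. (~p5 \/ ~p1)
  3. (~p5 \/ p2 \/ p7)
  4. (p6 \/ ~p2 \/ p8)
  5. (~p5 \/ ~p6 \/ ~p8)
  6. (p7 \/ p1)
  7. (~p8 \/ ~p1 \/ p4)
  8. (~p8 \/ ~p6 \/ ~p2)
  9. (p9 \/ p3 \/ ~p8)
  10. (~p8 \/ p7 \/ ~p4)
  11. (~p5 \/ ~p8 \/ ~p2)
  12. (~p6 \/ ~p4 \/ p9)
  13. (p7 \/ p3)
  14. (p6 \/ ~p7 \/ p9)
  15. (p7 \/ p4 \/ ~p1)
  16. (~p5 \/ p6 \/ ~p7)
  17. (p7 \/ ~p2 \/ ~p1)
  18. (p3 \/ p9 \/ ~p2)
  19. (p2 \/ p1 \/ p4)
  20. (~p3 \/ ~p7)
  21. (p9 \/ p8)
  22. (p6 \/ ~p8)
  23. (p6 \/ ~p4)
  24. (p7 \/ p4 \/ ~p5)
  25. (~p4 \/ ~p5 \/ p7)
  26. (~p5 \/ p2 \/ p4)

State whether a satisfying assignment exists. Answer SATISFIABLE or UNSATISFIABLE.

SATISFIABLE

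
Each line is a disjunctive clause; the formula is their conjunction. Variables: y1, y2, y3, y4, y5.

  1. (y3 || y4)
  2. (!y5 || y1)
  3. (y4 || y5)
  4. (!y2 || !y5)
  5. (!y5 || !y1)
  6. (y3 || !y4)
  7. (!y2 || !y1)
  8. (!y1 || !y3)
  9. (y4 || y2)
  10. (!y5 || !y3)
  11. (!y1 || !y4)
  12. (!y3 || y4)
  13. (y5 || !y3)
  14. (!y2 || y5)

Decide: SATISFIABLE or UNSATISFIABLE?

UNSATISFIABLE

y5 = True:
  propagation gives y1=True; an empty clause results — contradiction.
y5 = False:
  propagation gives y4=True, y3=True; an empty clause results — contradiction.
Every branch closes, so no satisfying assignment exists.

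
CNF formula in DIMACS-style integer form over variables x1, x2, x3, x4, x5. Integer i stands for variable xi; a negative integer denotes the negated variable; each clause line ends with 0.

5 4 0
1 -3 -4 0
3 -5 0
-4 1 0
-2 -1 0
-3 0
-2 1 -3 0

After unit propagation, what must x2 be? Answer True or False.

(~x3) stands alone — x3 = False.
(~x5 \/ x3): since x3 = False, the clause reduces to (~x5). x5 = False.
(x4 \/ x5) with x5 = False leaves only x4, so x4 = True.
From (x1 \/ ~x4) and x4 = True: x1 = True.
(~x2 \/ ~x1): since x1 = True, the clause reduces to (~x2). x2 = False.

False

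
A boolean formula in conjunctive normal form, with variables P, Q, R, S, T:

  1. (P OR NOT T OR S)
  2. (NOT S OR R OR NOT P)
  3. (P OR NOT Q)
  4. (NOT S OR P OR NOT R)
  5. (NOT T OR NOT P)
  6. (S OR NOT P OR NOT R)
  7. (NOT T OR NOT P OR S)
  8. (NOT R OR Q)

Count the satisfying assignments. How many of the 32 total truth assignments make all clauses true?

6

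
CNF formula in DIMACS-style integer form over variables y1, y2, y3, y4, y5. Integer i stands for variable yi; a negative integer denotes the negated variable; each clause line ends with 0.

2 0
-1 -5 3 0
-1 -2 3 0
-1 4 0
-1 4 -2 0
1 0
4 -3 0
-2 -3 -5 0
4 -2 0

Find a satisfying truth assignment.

The clause (y2) is unit: y2 must be True.
The clause (y1) is unit: y1 must be True.
Unit propagation: (y3) forces y3 = True.
(y4) is a unit clause, so y4 = True.
Unit propagation: (~y5) forces y5 = False.

y1=1, y2=1, y3=1, y4=1, y5=0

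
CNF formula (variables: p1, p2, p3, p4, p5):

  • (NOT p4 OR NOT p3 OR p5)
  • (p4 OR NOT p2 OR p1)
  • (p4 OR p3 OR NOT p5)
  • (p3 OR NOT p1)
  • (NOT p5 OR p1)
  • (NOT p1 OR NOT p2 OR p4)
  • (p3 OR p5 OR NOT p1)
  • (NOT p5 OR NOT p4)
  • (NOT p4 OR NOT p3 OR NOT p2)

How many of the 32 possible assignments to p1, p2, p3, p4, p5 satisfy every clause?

Satisfying assignments:
  p1=0 p2=0 p3=0 p4=0 p5=0
  p1=0 p2=0 p3=0 p4=1 p5=0
  p1=0 p2=0 p3=1 p4=0 p5=0
  p1=0 p2=1 p3=0 p4=1 p5=0
  p1=1 p2=0 p3=1 p4=0 p5=0
  p1=1 p2=0 p3=1 p4=0 p5=1
That's 6 in total.

6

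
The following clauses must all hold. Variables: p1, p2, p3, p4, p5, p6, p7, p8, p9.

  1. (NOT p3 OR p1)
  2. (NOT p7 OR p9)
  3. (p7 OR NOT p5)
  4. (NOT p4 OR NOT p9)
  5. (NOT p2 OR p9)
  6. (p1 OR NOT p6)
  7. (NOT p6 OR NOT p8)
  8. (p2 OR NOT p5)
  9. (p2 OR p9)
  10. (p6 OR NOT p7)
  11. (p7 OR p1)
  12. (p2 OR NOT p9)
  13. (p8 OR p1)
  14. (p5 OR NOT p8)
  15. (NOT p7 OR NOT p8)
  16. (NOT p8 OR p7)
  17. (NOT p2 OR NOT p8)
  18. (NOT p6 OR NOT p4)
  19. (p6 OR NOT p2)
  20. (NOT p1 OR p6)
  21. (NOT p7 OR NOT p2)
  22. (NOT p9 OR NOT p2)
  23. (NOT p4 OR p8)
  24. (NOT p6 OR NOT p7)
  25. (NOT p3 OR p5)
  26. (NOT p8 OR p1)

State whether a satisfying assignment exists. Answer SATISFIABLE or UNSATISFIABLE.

UNSATISFIABLE

p2 = True:
  propagation gives p9=True; an empty clause results — contradiction.
p2 = False:
  propagation gives p5=False, p9=True; an empty clause results — contradiction.
Every branch closes, so no satisfying assignment exists.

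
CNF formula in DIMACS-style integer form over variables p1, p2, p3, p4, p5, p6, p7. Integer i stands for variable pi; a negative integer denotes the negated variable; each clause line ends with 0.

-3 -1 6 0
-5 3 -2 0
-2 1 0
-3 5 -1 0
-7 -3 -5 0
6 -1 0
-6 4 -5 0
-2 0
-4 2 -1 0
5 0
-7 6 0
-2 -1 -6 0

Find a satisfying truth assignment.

p1=False, p2=False, p3=True, p4=False, p5=True, p6=False, p7=False

(!p2) is a unit clause, so p2 = False.
The clause (p5) is unit: p5 must be True.
Pure literal: p1 appears only negated; assign p1 = False.
Pure literal: p7 appears only negated; assign p7 = False.
Try p4 = False.
  then p6 is forced to False.
p3 is now unconstrained; take p3 = True.
Check each clause:
  1. (!p3 || !p1 || p6) — !p1 is true.
  2. (p3 || !p2 || !p5) — p3 is true.
  3. (p1 || !p2) — !p2 is true.
  4. (!p3 || !p1 || p5) — p5 is true.
  5. (!p7 || !p5 || !p3) — !p7 is true.
  6. (!p1 || p6) — !p1 is true.
  7. (!p6 || !p5 || p4) — !p6 is true.
  8. (!p2) — !p2 is true.
  9. (!p1 || !p4 || p2) — !p4 is true.
  10. (p5) — p5 is true.
  11. (!p7 || p6) — !p7 is true.
  12. (!p2 || !p1 || !p6) — !p6 is true.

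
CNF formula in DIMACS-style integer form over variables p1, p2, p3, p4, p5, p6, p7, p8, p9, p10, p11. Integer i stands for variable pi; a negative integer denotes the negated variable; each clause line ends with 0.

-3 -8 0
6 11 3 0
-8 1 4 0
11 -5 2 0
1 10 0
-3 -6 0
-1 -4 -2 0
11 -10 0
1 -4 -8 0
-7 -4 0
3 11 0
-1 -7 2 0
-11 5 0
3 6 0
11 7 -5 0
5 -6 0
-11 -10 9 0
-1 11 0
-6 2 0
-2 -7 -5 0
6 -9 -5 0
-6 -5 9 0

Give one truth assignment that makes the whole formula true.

p1 = T, p2 = T, p3 = F, p4 = F, p5 = T, p6 = T, p7 = F, p8 = T, p9 = T, p10 = T, p11 = T

Check each clause:
  1. (¬p8 ∨ ¬p3) — ¬p3 is true.
  2. (p6 ∨ p11 ∨ p3) — p11 is true.
  3. (¬p8 ∨ p4 ∨ p1) — p1 is true.
  4. (p2 ∨ ¬p5 ∨ p11) — p2 is true.
  5. (p10 ∨ p1) — p1 is true.
  6. (¬p6 ∨ ¬p3) — ¬p3 is true.
  7. (¬p2 ∨ ¬p4 ∨ ¬p1) — ¬p4 is true.
  8. (¬p10 ∨ p11) — p11 is true.
  9. (p1 ∨ ¬p8 ∨ ¬p4) — p1 is true.
  10. (¬p7 ∨ ¬p4) — ¬p7 is true.
  11. (p3 ∨ p11) — p11 is true.
  12. (¬p7 ∨ p2 ∨ ¬p1) — ¬p7 is true.
  13. (p5 ∨ ¬p11) — p5 is true.
  14. (p6 ∨ p3) — p6 is true.
  15. (p11 ∨ ¬p5 ∨ p7) — p11 is true.
  16. (¬p6 ∨ p5) — p5 is true.
  17. (p9 ∨ ¬p10 ∨ ¬p11) — p9 is true.
  18. (p11 ∨ ¬p1) — p11 is true.
  19. (p2 ∨ ¬p6) — p2 is true.
  20. (¬p7 ∨ ¬p2 ∨ ¬p5) — ¬p7 is true.
  21. (¬p5 ∨ p6 ∨ ¬p9) — p6 is true.
  22. (p9 ∨ ¬p5 ∨ ¬p6) — p9 is true.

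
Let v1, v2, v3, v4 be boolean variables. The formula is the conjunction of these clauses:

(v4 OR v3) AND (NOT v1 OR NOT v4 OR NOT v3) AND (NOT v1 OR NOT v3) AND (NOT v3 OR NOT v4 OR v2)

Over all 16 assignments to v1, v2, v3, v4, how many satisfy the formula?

7

Case analysis on v3 and v4:
  v3=T, v4=T: remaining (v1,v2) ∈ {(F,T)} — 1.
  v3=T, v4=F: remaining (v1,v2) ∈ {(F,F); (F,T)} — 2.
  v3=F, v4=T: remaining (v1,v2) ∈ {(F,F); (F,T); (T,F); (T,T)} — 4.
  v3=F, v4=F: a clause becomes empty — 0.
Total: 1 + 2 + 4 + 0 = 7.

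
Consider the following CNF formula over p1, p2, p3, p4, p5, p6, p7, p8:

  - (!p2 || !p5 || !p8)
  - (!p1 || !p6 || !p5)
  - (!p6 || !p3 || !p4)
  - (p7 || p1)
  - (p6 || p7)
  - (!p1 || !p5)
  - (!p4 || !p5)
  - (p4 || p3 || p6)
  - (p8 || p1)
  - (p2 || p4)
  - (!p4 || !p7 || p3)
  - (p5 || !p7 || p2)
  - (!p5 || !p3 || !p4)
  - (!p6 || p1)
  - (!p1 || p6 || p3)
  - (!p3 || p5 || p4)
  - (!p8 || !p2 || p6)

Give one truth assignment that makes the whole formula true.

p1=T, p2=T, p3=F, p4=F, p5=F, p6=T, p7=F, p8=F

Check each clause:
  1. (!p8 || !p2 || !p5) — !p8 is true.
  2. (!p6 || !p5 || !p1) — !p5 is true.
  3. (!p6 || !p4 || !p3) — !p4 is true.
  4. (p7 || p1) — p1 is true.
  5. (p7 || p6) — p6 is true.
  6. (!p1 || !p5) — !p5 is true.
  7. (!p4 || !p5) — !p5 is true.
  8. (p3 || p4 || p6) — p6 is true.
  9. (p8 || p1) — p1 is true.
  10. (p4 || p2) — p2 is true.
  11. (p3 || !p4 || !p7) — !p7 is true.
  12. (p5 || !p7 || p2) — !p7 is true.
  13. (!p4 || !p3 || !p5) — !p5 is true.
  14. (!p6 || p1) — p1 is true.
  15. (p6 || !p1 || p3) — p6 is true.
  16. (p5 || p4 || !p3) — !p3 is true.
  17. (p6 || !p2 || !p8) — !p8 is true.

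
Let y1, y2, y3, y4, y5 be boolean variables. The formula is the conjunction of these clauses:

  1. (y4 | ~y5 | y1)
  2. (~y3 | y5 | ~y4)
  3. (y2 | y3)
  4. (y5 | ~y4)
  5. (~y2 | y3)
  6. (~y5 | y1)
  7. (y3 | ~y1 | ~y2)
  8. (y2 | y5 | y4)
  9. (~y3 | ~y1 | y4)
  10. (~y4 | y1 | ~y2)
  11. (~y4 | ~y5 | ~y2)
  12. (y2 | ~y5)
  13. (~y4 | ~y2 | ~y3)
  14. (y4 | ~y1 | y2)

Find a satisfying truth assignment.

Branch on y1: take y1 = False.
  then y5 is forced to False.
  then y4 is forced to False.
  then y2 is forced to True.
  then y3 is forced to True.
Every clause has at least one true literal under this assignment.

y1 = F, y2 = T, y3 = T, y4 = F, y5 = F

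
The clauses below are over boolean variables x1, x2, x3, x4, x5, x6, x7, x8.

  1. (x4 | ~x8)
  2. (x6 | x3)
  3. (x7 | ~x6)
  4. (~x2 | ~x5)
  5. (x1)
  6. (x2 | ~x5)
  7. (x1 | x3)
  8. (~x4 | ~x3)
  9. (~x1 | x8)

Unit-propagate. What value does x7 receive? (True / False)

True

Unit clause (x1) sets x1 = True.
In (~x1 | x8), ~x1 is now false; x8 must hold, so x8 = True.
(x4 | ~x8): since x8 = True, the clause reduces to (x4). x4 = True.
In (~x3 | ~x4), ~x4 is now false; ~x3 must hold, so x3 = False.
(x6 | x3): since x3 = False, the clause reduces to (x6). x6 = True.
From (~x6 | x7) and x6 = True: x7 = True.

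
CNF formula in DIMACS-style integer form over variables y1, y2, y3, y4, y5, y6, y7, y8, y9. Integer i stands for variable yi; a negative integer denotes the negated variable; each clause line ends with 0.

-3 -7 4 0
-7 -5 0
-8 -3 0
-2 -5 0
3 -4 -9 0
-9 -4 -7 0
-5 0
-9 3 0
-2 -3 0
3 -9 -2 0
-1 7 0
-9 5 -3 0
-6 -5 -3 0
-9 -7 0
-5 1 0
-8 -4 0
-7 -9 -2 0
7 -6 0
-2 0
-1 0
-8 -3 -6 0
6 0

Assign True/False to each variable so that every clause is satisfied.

y1=0, y2=0, y3=0, y4=1, y5=0, y6=1, y7=1, y8=0, y9=0

Check each clause:
  1. (~y7 \/ ~y3 \/ y4) — y4 is true.
  2. (~y7 \/ ~y5) — ~y5 is true.
  3. (~y3 \/ ~y8) — ~y8 is true.
  4. (~y2 \/ ~y5) — ~y5 is true.
  5. (y3 \/ ~y4 \/ ~y9) — ~y9 is true.
  6. (~y9 \/ ~y4 \/ ~y7) — ~y9 is true.
  7. (~y5) — ~y5 is true.
  8. (~y9 \/ y3) — ~y9 is true.
  9. (~y3 \/ ~y2) — ~y3 is true.
  10. (~y9 \/ y3 \/ ~y2) — ~y2 is true.
  11. (y7 \/ ~y1) — ~y1 is true.
  12. (y5 \/ ~y3 \/ ~y9) — ~y3 is true.
  13. (~y3 \/ ~y5 \/ ~y6) — ~y5 is true.
  14. (~y9 \/ ~y7) — ~y9 is true.
  15. (~y5 \/ y1) — ~y5 is true.
  16. (~y4 \/ ~y8) — ~y8 is true.
  17. (~y7 \/ ~y2 \/ ~y9) — ~y2 is true.
  18. (~y6 \/ y7) — y7 is true.
  19. (~y2) — ~y2 is true.
  20. (~y1) — ~y1 is true.
  21. (~y3 \/ ~y8 \/ ~y6) — ~y8 is true.
  22. (y6) — y6 is true.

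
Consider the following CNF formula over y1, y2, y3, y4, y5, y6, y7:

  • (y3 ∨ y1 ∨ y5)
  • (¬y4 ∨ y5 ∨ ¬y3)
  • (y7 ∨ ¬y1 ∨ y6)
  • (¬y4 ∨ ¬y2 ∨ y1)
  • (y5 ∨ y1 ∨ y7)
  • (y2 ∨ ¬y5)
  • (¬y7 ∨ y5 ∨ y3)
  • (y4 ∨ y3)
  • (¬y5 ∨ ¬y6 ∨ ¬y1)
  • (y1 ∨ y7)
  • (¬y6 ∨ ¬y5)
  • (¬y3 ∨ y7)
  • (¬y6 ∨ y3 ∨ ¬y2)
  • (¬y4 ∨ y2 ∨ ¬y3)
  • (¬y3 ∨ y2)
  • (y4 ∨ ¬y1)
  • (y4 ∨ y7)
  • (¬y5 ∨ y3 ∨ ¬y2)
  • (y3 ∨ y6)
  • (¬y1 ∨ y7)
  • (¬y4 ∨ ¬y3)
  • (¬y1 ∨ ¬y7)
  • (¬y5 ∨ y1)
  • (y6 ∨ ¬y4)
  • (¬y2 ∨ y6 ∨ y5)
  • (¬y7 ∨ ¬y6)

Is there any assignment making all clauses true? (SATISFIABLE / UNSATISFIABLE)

y3 = True:
  propagation gives y7=True, y2=True, y4=False, y1=False; an empty clause results — contradiction.
y3 = False:
  propagation gives y4=True, y6=True, y5=False, y1=True; an empty clause results — contradiction.
Every branch closes, so no satisfying assignment exists.

UNSATISFIABLE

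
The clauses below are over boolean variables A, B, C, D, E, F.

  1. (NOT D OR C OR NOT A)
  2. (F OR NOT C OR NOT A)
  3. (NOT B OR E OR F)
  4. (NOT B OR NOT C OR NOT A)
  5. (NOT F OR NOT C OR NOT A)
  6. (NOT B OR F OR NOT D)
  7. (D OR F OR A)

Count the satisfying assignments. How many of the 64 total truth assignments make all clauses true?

27

Split on A, then F.
  A=T, F=T: remaining (B,C,D,E) ∈ {(F,F,F,F); (F,F,F,T); (T,F,F,F); (T,F,F,T)} — 4.
  A=T, F=F: remaining (B,C,D,E) ∈ {(F,F,F,F); (F,F,F,T); (T,F,F,T)} — 3.
  A=F, F=T: B, C, D, E free → 2^4 = 16.
  A=F, F=F: remaining (B,C,D,E) ∈ {(F,F,T,F); (F,F,T,T); (F,T,T,F); (F,T,T,T)} — 4.
Total: 4 + 3 + 16 + 4 = 27.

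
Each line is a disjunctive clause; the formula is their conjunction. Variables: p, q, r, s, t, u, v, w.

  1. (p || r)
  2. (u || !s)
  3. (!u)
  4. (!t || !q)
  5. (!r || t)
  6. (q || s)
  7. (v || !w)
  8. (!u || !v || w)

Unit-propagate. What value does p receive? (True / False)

(!u) is a unit clause: u = False.
(u || !s): since u = False, the clause reduces to (!s). s = False.
From (s || q) and s = False: q = True.
In (!q || !t), !q is now false; !t must hold, so t = False.
In (t || !r), t is now false; !r must hold, so r = False.
In (r || p), r is now false; p must hold, so p = True.

True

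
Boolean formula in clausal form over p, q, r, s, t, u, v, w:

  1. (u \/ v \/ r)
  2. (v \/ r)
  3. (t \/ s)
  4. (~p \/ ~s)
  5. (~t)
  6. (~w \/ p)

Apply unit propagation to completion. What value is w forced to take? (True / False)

False

Unit clause (~t) sets t = False.
In (t \/ s), t is now false; s must hold, so s = True.
In (~p \/ ~s), ~s is now false; ~p must hold, so p = False.
(~w \/ p): since p = False, the clause reduces to (~w). w = False.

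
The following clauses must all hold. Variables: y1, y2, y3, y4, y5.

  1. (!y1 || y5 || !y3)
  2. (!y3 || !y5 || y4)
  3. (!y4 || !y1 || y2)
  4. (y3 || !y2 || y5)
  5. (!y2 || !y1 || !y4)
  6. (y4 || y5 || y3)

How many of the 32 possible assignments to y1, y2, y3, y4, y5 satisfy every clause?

Split on y3, then y4.
  y3=T, y4=T: remaining (y1,y2,y5) ∈ {(F,F,F); (F,F,T); (F,T,F); (F,T,T)} — 4.
  y3=T, y4=F: remaining (y1,y2,y5) ∈ {(F,F,F); (F,T,F)} — 2.
  y3=F, y4=T: remaining (y1,y2,y5) ∈ {(F,F,F); (F,F,T); (F,T,T)} — 3.
  y3=F, y4=F: remaining (y1,y2,y5) ∈ {(F,F,T); (F,T,T); (T,F,T); (T,T,T)} — 4.
Total: 4 + 2 + 3 + 4 = 13.

13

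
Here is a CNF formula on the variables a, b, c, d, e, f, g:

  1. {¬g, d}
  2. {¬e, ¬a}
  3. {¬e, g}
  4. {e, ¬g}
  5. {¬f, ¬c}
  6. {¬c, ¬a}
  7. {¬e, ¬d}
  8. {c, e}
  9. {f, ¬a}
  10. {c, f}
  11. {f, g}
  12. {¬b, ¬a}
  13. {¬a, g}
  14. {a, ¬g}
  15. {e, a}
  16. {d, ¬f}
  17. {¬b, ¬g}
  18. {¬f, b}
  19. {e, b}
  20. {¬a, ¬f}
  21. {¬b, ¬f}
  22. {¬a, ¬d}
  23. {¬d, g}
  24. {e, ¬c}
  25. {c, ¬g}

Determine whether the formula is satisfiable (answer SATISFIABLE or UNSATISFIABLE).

UNSATISFIABLE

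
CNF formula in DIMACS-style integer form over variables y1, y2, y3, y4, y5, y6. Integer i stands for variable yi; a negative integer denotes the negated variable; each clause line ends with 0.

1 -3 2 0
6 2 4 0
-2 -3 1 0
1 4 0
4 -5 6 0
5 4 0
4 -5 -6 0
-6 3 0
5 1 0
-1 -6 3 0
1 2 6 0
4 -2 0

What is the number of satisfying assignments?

13

Case analysis on y1 and y4:
  y1=1, y4=1: y2, y5 free; 3 ways for (y3,y6) × 2^2 = 12.
  y1=1, y4=0: a clause becomes empty — 0.
  y1=0, y4=1: remaining (y2,y3,y5,y6) ∈ {(1,0,1,0)} — 1.
  y1=0, y4=0: a clause becomes empty — 0.
Total: 12 + 0 + 1 + 0 = 13.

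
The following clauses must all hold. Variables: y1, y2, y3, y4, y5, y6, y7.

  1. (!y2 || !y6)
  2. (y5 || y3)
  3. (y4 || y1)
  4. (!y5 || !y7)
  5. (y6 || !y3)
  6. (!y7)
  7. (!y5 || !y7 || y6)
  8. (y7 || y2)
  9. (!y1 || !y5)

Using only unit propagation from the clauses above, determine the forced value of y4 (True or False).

True

(!y7) is a unit clause: y7 = False.
In (y7 || y2), y7 is now false; y2 must hold, so y2 = True.
(!y6 || !y2) with y2 = True leaves only !y6, so y6 = False.
(y6 || !y3): since y6 = False, the clause reduces to (!y3). y3 = False.
In (y3 || y5), y3 is now false; y5 must hold, so y5 = True.
From (!y1 || !y5) and y5 = True: y1 = False.
(y4 || y1) with y1 = False leaves only y4, so y4 = True.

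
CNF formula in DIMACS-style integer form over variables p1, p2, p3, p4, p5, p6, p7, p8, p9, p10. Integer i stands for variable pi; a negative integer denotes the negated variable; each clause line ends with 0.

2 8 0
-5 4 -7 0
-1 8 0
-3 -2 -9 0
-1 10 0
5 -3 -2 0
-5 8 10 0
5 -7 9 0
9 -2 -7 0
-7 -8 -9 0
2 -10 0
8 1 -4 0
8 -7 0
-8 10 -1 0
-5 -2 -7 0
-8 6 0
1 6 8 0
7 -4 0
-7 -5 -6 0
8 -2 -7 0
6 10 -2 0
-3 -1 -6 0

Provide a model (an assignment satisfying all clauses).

p1 = False, p2 = False, p3 = False, p4 = False, p5 = True, p6 = True, p7 = False, p8 = True, p9 = True, p10 = False

Check each clause:
  1. (p8 ∨ p2) — p8 is true.
  2. (p4 ∨ ¬p5 ∨ ¬p7) — ¬p7 is true.
  3. (p8 ∨ ¬p1) — p8 is true.
  4. (¬p2 ∨ ¬p3 ∨ ¬p9) — ¬p3 is true.
  5. (p10 ∨ ¬p1) — ¬p1 is true.
  6. (¬p3 ∨ p5 ∨ ¬p2) — p5 is true.
  7. (¬p5 ∨ p10 ∨ p8) — p8 is true.
  8. (¬p7 ∨ p9 ∨ p5) — p9 is true.
  9. (¬p7 ∨ ¬p2 ∨ p9) — p9 is true.
  10. (¬p8 ∨ ¬p7 ∨ ¬p9) — ¬p7 is true.
  11. (p2 ∨ ¬p10) — ¬p10 is true.
  12. (p8 ∨ p1 ∨ ¬p4) — p8 is true.
  13. (p8 ∨ ¬p7) — p8 is true.
  14. (p10 ∨ ¬p1 ∨ ¬p8) — ¬p1 is true.
  15. (¬p2 ∨ ¬p5 ∨ ¬p7) — ¬p7 is true.
  16. (¬p8 ∨ p6) — p6 is true.
  17. (p1 ∨ p6 ∨ p8) — p8 is true.
  18. (¬p4 ∨ p7) — ¬p4 is true.
  19. (¬p6 ∨ ¬p5 ∨ ¬p7) — ¬p7 is true.
  20. (p8 ∨ ¬p2 ∨ ¬p7) — p8 is true.
  21. (p6 ∨ ¬p2 ∨ p10) — ¬p2 is true.
  22. (¬p6 ∨ ¬p1 ∨ ¬p3) — ¬p3 is true.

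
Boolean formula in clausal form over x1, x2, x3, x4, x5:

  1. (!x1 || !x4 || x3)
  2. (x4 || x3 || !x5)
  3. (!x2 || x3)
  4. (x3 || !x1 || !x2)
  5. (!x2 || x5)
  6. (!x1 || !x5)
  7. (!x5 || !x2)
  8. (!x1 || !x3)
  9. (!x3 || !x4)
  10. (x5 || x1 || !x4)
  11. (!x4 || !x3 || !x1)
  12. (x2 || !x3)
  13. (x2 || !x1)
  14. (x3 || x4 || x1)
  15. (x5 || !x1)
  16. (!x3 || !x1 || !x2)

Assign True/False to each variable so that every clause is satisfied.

Set x1 = False and propagate.
Try x2 = False.
  then x3 is forced to False.
  then x4 is forced to True.
  then x5 is forced to True.
Every clause has at least one true literal under this assignment.

x1 = False, x2 = False, x3 = False, x4 = True, x5 = True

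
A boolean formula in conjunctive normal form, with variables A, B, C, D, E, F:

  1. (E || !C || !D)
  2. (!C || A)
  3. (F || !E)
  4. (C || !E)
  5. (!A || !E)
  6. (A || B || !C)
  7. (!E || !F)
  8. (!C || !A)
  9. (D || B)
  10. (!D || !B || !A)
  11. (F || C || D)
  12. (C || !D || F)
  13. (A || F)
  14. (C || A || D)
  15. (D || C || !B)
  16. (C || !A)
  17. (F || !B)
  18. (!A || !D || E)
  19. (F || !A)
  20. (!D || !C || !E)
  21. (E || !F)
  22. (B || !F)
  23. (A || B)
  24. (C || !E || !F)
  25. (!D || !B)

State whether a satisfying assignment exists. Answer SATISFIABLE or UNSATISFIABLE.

UNSATISFIABLE

C = True:
  propagation gives A=True; an empty clause results — contradiction.
C = False:
  propagation gives E=False, A=False, F=True; an empty clause results — contradiction.
Every branch closes, so no satisfying assignment exists.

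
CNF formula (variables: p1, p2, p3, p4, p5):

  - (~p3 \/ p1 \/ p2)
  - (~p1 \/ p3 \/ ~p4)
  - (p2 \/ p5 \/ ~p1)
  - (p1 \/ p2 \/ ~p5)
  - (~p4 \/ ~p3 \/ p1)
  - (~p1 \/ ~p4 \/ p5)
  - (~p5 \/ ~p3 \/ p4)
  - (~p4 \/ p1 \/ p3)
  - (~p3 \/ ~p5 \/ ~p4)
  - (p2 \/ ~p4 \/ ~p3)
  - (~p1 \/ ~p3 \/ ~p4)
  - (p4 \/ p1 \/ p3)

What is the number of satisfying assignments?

5

Satisfying assignments:
  p1=0 p2=1 p3=1 p4=0 p5=0
  p1=1 p2=0 p3=0 p4=0 p5=1
  p1=1 p2=1 p3=0 p4=0 p5=0
  p1=1 p2=1 p3=0 p4=0 p5=1
  p1=1 p2=1 p3=1 p4=0 p5=0
That's 5 in total.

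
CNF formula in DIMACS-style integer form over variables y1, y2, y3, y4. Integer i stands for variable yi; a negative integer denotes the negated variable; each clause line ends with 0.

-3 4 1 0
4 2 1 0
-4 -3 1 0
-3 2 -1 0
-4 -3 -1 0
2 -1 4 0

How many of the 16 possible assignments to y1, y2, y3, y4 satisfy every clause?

7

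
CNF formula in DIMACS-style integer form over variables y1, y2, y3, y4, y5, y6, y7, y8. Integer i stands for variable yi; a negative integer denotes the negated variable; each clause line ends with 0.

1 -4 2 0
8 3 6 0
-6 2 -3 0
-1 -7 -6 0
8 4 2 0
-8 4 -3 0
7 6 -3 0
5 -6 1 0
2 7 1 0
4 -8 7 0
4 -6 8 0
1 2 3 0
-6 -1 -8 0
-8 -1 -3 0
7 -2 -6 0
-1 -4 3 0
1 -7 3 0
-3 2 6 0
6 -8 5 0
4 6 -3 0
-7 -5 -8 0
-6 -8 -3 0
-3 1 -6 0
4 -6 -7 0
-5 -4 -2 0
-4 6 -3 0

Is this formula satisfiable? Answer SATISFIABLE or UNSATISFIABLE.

UNSATISFIABLE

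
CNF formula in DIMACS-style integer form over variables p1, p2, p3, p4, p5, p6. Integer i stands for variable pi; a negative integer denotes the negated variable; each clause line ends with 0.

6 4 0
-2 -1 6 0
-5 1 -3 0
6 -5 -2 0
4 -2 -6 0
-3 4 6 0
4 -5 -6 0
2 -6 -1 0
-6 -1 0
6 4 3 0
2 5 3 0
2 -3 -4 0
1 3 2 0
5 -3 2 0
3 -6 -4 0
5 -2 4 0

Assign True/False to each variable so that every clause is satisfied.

p1 = F, p2 = T, p3 = T, p4 = T, p5 = F, p6 = T

Set p1 = False and propagate.
Try p2 = True.
Try p3 = True.
  then p5 is forced to False.
  then p4 is forced to True.
p6 is now unconstrained; take p6 = True.
Every clause has at least one true literal under this assignment.
Check each clause:
  1. (p6 | p4) — p4 is true.
  2. (~p1 | ~p2 | p6) — p6 is true.
  3. (~p3 | ~p5 | p1) — ~p5 is true.
  4. (p6 | ~p2 | ~p5) — ~p5 is true.
  5. (~p2 | ~p6 | p4) — p4 is true.
  6. (p6 | p4 | ~p3) — p4 is true.
  7. (~p6 | ~p5 | p4) — ~p5 is true.
  8. (~p1 | p2 | ~p6) — p2 is true.
  9. (~p1 | ~p6) — ~p1 is true.
  10. (p3 | p4 | p6) — p3 is true.
  11. (p3 | p5 | p2) — p2 is true.
  12. (~p3 | p2 | ~p4) — p2 is true.
  13. (p1 | p2 | p3) — p2 is true.
  14. (p2 | ~p3 | p5) — p2 is true.
  15. (~p6 | ~p4 | p3) — p3 is true.
  16. (~p2 | p5 | p4) — p4 is true.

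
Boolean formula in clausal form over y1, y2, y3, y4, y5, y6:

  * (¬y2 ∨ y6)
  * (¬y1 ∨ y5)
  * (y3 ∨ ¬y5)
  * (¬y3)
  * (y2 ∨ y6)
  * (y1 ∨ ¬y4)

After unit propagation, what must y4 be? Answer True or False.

False

Unit clause (¬y3) sets y3 = False.
In (y3 ∨ ¬y5), y3 is now false; ¬y5 must hold, so y5 = False.
In (¬y1 ∨ y5), y5 is now false; ¬y1 must hold, so y1 = False.
(¬y4 ∨ y1): since y1 = False, the clause reduces to (¬y4). y4 = False.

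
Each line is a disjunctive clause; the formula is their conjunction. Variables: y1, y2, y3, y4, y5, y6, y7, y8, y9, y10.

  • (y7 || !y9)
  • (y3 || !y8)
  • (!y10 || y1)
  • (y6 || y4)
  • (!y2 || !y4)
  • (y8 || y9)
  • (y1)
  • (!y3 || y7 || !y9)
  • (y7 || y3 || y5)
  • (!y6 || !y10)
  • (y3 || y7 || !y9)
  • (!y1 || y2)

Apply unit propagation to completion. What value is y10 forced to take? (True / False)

False

(y1) is a unit clause: y1 = True.
From (!y1 || y2) and y1 = True: y2 = True.
(!y2 || !y4) with y2 = True leaves only !y4, so y4 = False.
From (y6 || y4) and y4 = False: y6 = True.
(!y6 || !y10): since y6 = True, the clause reduces to (!y10). y10 = False.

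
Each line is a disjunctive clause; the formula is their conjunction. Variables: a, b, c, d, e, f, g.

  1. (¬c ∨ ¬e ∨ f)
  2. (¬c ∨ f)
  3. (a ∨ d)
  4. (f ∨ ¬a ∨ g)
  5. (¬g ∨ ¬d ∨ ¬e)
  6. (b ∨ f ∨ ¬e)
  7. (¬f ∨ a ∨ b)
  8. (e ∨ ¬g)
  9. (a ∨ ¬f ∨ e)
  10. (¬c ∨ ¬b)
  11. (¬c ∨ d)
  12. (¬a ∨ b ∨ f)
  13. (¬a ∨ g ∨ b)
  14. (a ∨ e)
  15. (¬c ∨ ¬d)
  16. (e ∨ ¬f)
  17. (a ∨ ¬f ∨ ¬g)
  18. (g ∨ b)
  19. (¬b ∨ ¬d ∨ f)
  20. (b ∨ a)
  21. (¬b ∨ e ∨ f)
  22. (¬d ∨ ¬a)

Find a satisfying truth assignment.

a = True, b = False, c = False, d = False, e = True, f = True, g = True

Pure literal: c appears only negated; assign c = False.
Branch on a: take a = True.
  then d is forced to False.
Try b = False.
  then f is forced to True.
  then g is forced to True.
  then e is forced to True.
Every clause has at least one true literal under this assignment.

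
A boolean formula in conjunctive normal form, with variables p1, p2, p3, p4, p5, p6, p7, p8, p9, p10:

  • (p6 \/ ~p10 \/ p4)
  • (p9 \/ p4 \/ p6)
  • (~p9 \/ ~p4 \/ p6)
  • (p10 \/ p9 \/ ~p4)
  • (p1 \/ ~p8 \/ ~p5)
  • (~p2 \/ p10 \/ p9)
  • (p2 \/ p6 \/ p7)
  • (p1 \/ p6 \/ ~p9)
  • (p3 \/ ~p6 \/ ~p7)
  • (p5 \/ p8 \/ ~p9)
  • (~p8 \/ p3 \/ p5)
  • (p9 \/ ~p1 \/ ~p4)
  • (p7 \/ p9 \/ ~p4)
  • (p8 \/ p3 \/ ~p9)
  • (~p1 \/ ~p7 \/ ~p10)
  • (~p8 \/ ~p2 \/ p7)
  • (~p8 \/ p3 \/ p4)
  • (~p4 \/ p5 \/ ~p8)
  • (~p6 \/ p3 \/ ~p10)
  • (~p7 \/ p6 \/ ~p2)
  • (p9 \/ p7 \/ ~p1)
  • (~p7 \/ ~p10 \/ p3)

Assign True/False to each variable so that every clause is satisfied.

p1 = T, p2 = F, p3 = T, p4 = F, p5 = T, p6 = T, p7 = F, p8 = T, p9 = T, p10 = T

Pure literal: p3 appears only positively; assign p3 = True.
Branch on p1: take p1 = True.
Branch on p2: take p2 = False.
The remaining clauses are satisfied by p4 = False, p5 = True, p6 = True, p7 = False, p8 = True, p9 = True, p10 = True.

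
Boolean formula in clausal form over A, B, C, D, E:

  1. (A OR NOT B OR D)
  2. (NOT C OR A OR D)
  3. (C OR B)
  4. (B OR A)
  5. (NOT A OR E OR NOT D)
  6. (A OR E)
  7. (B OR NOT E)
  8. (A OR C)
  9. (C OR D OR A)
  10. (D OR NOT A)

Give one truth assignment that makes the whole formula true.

Set A = False and propagate.
  then B is forced to True.
  then D is forced to True.
  then E is forced to True.
  then C is forced to True.
Every clause has at least one true literal under this assignment.

A = 0, B = 1, C = 1, D = 1, E = 1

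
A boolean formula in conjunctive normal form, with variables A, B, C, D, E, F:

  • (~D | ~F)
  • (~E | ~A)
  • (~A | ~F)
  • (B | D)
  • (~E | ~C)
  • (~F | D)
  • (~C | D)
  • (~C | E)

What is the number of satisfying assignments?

Split on D, then C.
  D=T, C=T: a clause becomes empty — 0.
  D=T, C=F: B free; 3 ways for (A,E,F) × 2^1 = 6.
  D=F, C=T: a clause becomes empty — 0.
  D=F, C=F: remaining (A,B,E,F) ∈ {(F,T,F,F); (F,T,T,F); (T,T,F,F)} — 3.
Total: 0 + 6 + 0 + 3 = 9.

9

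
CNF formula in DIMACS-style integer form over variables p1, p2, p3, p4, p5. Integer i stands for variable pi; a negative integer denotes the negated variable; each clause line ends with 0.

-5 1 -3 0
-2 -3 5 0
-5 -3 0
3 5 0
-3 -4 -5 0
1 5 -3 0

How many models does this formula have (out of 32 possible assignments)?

Split on p3, then p5.
  p3=1, p5=1: a clause becomes empty — 0.
  p3=1, p5=0: remaining (p1,p2,p4) ∈ {(1,0,0); (1,0,1)} — 2.
  p3=0, p5=1: p1, p2, p4 free → 2^3 = 8.
  p3=0, p5=0: a clause becomes empty — 0.
Total: 0 + 2 + 8 + 0 = 10.

10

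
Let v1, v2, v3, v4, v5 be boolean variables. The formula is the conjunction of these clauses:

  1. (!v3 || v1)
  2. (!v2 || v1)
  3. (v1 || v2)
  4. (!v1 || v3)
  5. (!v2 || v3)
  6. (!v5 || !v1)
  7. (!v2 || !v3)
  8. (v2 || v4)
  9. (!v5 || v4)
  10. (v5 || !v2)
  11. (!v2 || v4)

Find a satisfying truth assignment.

v1 = T, v2 = F, v3 = T, v4 = T, v5 = F

Check each clause:
  1. (!v3 || v1) — v1 is true.
  2. (!v2 || v1) — v1 is true.
  3. (v2 || v1) — v1 is true.
  4. (!v1 || v3) — v3 is true.
  5. (v3 || !v2) — v3 is true.
  6. (!v5 || !v1) — !v5 is true.
  7. (!v2 || !v3) — !v2 is true.
  8. (v4 || v2) — v4 is true.
  9. (!v5 || v4) — !v5 is true.
  10. (v5 || !v2) — !v2 is true.
  11. (!v2 || v4) — v4 is true.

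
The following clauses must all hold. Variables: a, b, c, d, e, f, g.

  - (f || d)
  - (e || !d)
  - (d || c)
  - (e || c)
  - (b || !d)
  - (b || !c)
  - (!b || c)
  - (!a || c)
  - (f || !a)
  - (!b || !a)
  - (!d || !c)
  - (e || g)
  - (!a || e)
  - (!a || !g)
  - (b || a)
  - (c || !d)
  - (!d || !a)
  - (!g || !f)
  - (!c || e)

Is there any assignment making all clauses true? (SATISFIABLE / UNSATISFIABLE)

SATISFIABLE

e occurs only positively in the remaining clauses — set e = True.
Set a = False and propagate.
  then b is forced to True.
  then c is forced to True.
  then d is forced to False.
  then f is forced to True.
  then g is forced to False.
So a = F  b = T  c = T  d = F  e = T  f = T  g = F is a satisfying assignment.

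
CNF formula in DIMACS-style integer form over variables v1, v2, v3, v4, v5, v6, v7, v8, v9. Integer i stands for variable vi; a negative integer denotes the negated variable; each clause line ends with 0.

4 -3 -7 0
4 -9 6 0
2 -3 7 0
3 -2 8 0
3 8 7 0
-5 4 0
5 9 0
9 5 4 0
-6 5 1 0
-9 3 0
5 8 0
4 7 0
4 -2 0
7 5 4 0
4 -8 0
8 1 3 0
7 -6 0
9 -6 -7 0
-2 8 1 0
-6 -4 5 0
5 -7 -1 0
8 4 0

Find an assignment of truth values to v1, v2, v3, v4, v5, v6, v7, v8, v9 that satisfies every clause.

Set v1 = True and propagate.
The remaining clauses are satisfied by v2 = True, v3 = True, v4 = True, v5 = True, v6 = False, v7 = True, v8 = True, v9 = False.

v1=T  v2=T  v3=T  v4=T  v5=T  v6=F  v7=T  v8=T  v9=F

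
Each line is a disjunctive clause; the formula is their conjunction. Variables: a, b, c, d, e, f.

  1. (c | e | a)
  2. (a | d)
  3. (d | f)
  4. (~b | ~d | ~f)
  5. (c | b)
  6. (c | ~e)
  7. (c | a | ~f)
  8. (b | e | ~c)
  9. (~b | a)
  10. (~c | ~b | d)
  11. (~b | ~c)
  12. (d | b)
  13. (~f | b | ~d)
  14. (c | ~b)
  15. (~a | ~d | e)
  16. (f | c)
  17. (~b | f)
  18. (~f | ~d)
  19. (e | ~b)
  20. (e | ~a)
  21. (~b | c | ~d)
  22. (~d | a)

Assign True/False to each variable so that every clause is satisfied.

a=True, b=False, c=True, d=True, e=True, f=False

Check each clause:
  1. (e | a | c) — a is true.
  2. (a | d) — a is true.
  3. (f | d) — d is true.
  4. (~b | ~f | ~d) — ~f is true.
  5. (b | c) — c is true.
  6. (~e | c) — c is true.
  7. (a | ~f | c) — a is true.
  8. (~c | e | b) — e is true.
  9. (~b | a) — a is true.
  10. (d | ~b | ~c) — d is true.
  11. (~b | ~c) — ~b is true.
  12. (d | b) — d is true.
  13. (~d | ~f | b) — ~f is true.
  14. (c | ~b) — c is true.
  15. (~d | e | ~a) — e is true.
  16. (f | c) — c is true.
  17. (f | ~b) — ~b is true.
  18. (~d | ~f) — ~f is true.
  19. (~b | e) — e is true.
  20. (~a | e) — e is true.
  21. (~d | c | ~b) — c is true.
  22. (a | ~d) — a is true.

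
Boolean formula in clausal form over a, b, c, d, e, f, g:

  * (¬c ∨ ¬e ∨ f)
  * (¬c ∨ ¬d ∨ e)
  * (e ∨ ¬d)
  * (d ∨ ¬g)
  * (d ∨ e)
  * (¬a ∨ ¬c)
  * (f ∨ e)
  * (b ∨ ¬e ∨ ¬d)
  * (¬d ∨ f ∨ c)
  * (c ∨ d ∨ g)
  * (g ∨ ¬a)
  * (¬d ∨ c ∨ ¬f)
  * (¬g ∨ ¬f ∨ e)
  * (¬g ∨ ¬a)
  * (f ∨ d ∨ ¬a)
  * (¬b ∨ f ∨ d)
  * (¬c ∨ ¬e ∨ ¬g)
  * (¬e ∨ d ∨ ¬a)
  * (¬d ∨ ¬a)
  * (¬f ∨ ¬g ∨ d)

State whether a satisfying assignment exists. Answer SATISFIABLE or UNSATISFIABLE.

SATISFIABLE

Pure literal: a appears only negated; assign a = False.
Try b = True.
Set c = True and propagate.
Try d = False.
  then g is forced to False.
  then e is forced to True.
  then f is forced to True.
Every clause has at least one true literal under this assignment.
So a = False, b = True, c = True, d = False, e = True, f = True, g = False is a satisfying assignment.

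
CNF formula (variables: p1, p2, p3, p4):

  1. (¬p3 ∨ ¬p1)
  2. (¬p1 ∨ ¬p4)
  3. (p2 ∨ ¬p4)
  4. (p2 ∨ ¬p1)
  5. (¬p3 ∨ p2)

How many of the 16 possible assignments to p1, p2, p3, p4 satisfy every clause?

Satisfying assignments:
  p1=F p2=F p3=F p4=F
  p1=F p2=T p3=F p4=F
  p1=F p2=T p3=F p4=T
  p1=F p2=T p3=T p4=F
  p1=F p2=T p3=T p4=T
  p1=T p2=T p3=F p4=F
That's 6 in total.

6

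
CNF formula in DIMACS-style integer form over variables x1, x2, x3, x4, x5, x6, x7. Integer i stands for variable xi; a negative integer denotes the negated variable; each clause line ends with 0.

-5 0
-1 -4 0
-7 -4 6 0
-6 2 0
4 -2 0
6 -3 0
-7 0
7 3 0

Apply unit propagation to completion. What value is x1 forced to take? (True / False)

Unit clause (NOT x5) sets x5 = False.
(NOT x7) is a unit clause: x7 = False.
(x7 OR x3) with x7 = False leaves only x3, so x3 = True.
From (x6 OR NOT x3) and x3 = True: x6 = True.
(NOT x6 OR x2) with x6 = True leaves only x2, so x2 = True.
From (NOT x2 OR x4) and x2 = True: x4 = True.
From (NOT x1 OR NOT x4) and x4 = True: x1 = False.

False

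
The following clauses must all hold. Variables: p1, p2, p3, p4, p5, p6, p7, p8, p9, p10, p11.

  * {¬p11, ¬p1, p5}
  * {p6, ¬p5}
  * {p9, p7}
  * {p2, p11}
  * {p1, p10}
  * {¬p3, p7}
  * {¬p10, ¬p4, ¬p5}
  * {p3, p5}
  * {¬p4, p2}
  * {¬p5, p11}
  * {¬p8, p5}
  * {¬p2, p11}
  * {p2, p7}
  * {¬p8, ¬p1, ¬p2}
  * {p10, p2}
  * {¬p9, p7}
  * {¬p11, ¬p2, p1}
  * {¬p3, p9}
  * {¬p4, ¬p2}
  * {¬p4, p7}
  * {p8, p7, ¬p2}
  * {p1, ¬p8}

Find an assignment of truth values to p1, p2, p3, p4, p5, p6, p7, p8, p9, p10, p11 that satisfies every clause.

Pure literal: p4 appears only negated; assign p4 = False.
p6 occurs only positively in the remaining clauses — set p6 = True.
Branch on p1: take p1 = True.
For the remaining variables, p2 = True, p3 = True, p5 = True, p7 = True, p8 = False, p9 = True, p10 = False, p11 = True works.

p1 = T, p2 = T, p3 = T, p4 = F, p5 = T, p6 = T, p7 = T, p8 = F, p9 = T, p10 = F, p11 = T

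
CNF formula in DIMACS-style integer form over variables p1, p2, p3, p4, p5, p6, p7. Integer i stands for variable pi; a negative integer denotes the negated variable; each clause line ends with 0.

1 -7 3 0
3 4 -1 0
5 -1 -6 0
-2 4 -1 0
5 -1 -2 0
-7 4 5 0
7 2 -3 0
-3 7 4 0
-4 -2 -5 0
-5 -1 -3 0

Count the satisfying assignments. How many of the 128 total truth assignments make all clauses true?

Split on p1, then p3.
  p1=1, p3=1: remaining (p2,p4,p5,p6,p7) ∈ {(0,1,0,0,1)} — 1.
  p1=1, p3=0: p7 free; 3 ways for (p2,p4,p5,p6) × 2^1 = 6.
  p1=0, p3=1: p6 free; 6 ways for (p2,p4,p5,p7) × 2^1 = 12.
  p1=0, p3=0: p6 free; 7 ways for (p2,p4,p5,p7) × 2^1 = 14.
Total: 1 + 6 + 12 + 14 = 33.

33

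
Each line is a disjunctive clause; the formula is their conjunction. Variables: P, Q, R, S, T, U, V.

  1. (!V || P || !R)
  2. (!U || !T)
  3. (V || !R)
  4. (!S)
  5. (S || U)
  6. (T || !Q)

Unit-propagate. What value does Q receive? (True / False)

Unit clause (!S) sets S = False.
From (U || S) and S = False: U = True.
From (!U || !T) and U = True: T = False.
In (!Q || T), T is now false; !Q must hold, so Q = False.

False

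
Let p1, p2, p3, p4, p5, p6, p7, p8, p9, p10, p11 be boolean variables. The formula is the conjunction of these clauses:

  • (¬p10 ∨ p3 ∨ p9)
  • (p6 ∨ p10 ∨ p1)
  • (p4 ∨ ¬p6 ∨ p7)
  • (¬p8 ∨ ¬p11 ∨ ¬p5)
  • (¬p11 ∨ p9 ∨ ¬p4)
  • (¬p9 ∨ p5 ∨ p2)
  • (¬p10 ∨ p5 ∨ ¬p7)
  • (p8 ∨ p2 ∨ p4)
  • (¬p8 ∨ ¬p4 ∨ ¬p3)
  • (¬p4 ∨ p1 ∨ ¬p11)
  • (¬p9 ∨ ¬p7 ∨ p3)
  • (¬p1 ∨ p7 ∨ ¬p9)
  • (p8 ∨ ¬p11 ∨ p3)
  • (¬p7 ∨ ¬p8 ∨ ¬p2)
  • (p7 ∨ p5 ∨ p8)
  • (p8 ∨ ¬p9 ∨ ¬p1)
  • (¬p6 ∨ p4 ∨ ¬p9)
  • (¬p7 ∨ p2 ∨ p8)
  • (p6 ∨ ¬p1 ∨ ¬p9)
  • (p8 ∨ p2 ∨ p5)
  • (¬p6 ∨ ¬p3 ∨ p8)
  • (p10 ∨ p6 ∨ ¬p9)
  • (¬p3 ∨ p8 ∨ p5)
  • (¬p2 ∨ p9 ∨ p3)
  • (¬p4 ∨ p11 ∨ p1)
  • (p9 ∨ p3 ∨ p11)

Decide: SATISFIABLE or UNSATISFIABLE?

SATISFIABLE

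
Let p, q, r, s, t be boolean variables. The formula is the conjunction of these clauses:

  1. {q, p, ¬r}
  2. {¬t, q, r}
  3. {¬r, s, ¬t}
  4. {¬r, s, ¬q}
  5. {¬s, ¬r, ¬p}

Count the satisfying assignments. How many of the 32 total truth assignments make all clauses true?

15

Case analysis on r and q:
  r=T, q=T: remaining (p,s,t) ∈ {(F,T,F); (F,T,T)} — 2.
  r=T, q=F: remaining (p,s,t) ∈ {(T,F,F)} — 1.
  r=F, q=T: p, s, t free → 2^3 = 8.
  r=F, q=F: remaining (p,s,t) ∈ {(F,F,F); (F,T,F); (T,F,F); (T,T,F)} — 4.
Total: 2 + 1 + 8 + 4 = 15.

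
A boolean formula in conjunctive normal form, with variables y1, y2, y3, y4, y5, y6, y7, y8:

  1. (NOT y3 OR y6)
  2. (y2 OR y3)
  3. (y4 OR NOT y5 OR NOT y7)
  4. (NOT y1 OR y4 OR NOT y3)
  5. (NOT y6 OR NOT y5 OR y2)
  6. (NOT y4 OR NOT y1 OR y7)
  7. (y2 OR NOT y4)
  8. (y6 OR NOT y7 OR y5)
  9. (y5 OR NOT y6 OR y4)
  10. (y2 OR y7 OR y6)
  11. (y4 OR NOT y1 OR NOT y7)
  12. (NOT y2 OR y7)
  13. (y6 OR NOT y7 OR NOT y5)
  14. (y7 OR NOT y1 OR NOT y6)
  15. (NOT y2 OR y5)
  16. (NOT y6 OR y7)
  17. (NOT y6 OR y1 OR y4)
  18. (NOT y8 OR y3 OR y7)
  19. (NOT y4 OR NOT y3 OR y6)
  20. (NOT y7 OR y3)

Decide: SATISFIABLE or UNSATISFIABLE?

y8 occurs only negated in the remaining clauses — set y8 = False.
Branch on y1: take y1 = True.
For the remaining variables, y2 = True, y3 = True, y4 = True, y5 = True, y6 = True, y7 = True works.
So y1 = True, y2 = True, y3 = True, y4 = True, y5 = True, y6 = True, y7 = True, y8 = False is a satisfying assignment.

SATISFIABLE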